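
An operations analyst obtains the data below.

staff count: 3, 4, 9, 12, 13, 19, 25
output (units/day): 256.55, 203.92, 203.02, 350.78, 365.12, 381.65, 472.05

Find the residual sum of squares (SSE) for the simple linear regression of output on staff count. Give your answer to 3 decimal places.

n = 7, Σx = 85, Σy = 2233.09, Σxy = 31421.03, Σx² = 1405, Σy² = 773465.5371
Sxx = Σx² − (Σx)²/n = 1405 − 1032.142857 = 372.857143
Sxy = Σxy − (Σx)(Σy)/n = 31421.03 − 27116.092857 = 4304.937143
Syy = Σy² − (Σy)²/n = 773465.5371 − 712384.421157 = 61081.115943
b = Sxy/Sxx = 4304.937143/372.857143 = 11.545808
SSE = Syy − b·Sxy = 61081.115943 − 11.545808·4304.937143 = 11377.136392

11377.136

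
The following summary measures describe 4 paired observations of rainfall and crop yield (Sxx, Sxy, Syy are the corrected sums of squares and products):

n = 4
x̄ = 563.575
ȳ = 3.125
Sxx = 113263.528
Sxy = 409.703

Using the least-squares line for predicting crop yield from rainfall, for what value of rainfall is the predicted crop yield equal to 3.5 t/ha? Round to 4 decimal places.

b = Sxy/Sxx = 409.703/113263.528 = 0.003617
a = ȳ − b·x̄ = 3.125 − 0.003617·563.575 = 1.086406
Set a + b·x = 3.5: x = (3.5 − 1.086406) / 0.003617 = 667.244788

667.2448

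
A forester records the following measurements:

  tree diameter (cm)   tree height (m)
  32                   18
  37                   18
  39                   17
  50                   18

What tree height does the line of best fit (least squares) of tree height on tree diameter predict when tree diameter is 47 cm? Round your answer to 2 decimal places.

17.77

n = 4, Σx = 158, Σy = 71, Σxy = 2805, Σx² = 6414
Sxx = Σx² − (Σx)²/n = 6414 − 6241 = 173
Sxy = Σxy − (Σx)(Σy)/n = 2805 − 2804.5 = 0.5
b = Sxy/Sxx = 0.5/173 = 0.002890
a = ȳ − b·x̄ = 17.75 − 0.002890·39.5 = 17.635838
ŷ(47) = a + b·47 = 17.635838 + 0.002890·47 = 17.771676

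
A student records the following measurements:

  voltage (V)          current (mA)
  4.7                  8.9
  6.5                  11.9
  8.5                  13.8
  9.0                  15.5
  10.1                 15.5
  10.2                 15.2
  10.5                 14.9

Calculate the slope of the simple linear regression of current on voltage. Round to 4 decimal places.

n = 7, Σx = 59.5, Σy = 95.7, Σxy = 844.02, Σx² = 533.89
Sxx = Σx² − (Σx)²/n = 533.89 − 505.75 = 28.14
Sxy = Σxy − (Σx)(Σy)/n = 844.02 − 813.45 = 30.57
b = Sxy/Sxx = 30.57/28.14 = 1.086354

1.0864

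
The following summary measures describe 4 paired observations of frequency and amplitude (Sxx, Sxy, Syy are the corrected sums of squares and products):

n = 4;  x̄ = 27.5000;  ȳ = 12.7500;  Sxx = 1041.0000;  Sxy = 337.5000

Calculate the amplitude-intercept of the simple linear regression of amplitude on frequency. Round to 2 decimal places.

3.83

b = Sxy/Sxx = 337.5/1041 = 0.324207
a = ȳ − b·x̄ = 12.75 − 0.324207·27.5 = 3.834294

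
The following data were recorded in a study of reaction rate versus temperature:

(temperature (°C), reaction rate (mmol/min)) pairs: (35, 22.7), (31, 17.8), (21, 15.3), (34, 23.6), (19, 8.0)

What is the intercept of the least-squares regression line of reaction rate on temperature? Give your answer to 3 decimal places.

n = 5, Σx = 140, Σy = 87.4, Σxy = 2622, Σx² = 4144
Sxx = Σx² − (Σx)²/n = 4144 − 3920 = 224
Sxy = Σxy − (Σx)(Σy)/n = 2622 − 2447.2 = 174.8
b = Sxy/Sxx = 174.8/224 = 0.780357
a = ȳ − b·x̄ = 17.48 − 0.780357·28 = -4.37

-4.370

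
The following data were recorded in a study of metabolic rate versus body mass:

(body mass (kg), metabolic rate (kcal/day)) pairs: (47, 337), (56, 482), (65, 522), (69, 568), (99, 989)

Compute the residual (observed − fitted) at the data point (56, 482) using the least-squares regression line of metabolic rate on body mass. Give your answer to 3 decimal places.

n = 5, Σx = 336, Σy = 2898, Σxy = 213864, Σx² = 24132
Sxx = Σx² − (Σx)²/n = 24132 − 22579.2 = 1552.8
Sxy = Σxy − (Σx)(Σy)/n = 213864 − 194745.6 = 19118.4
b = Sxy/Sxx = 19118.4/1552.8 = 12.312210
a = ȳ − b·x̄ = 579.6 − 12.312210·67.2 = -247.780526
ŷ(56) = -247.780526 + 12.312210·56 = 441.703246
residual = y − ŷ = 482 − 441.703246 = 40.296754

40.297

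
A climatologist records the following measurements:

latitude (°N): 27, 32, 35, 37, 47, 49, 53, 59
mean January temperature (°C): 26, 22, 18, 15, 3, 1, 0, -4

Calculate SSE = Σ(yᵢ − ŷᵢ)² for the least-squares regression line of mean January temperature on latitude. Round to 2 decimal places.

n = 8, Σx = 339, Σy = 81, Σxy = 2545, Σx² = 15247, Σy² = 1735
Sxx = Σx² − (Σx)²/n = 15247 − 14365.125 = 881.875
Sxy = Σxy − (Σx)(Σy)/n = 2545 − 3432.375 = -887.375
Syy = Σy² − (Σy)²/n = 1735 − 820.125 = 914.875
b = Sxy/Sxx = -887.375/881.875 = -1.006237
SSE = Syy − b·Sxy = 914.875 − (-1.006237)·(-887.375) = 21.965698

21.97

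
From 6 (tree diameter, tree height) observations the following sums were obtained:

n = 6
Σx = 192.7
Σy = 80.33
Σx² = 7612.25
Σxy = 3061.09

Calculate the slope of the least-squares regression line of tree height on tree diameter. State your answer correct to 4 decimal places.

Sxx = Σx² − (Σx)²/n = 7612.25 − 6188.881667 = 1423.368333
Sxy = Σxy − (Σx)(Σy)/n = 3061.09 − 2579.931833 = 481.158167
b = Sxy/Sxx = 481.158167/1423.368333 = 0.338042

0.3380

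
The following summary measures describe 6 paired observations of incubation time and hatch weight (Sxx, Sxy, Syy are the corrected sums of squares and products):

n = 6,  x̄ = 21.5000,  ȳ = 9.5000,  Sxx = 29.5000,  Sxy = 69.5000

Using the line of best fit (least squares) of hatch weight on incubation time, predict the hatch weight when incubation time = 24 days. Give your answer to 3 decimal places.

b = Sxy/Sxx = 69.5/29.5 = 2.355932
a = ȳ − b·x̄ = 9.5 − 2.355932·21.5 = -41.152542
ŷ(24) = a + b·24 = -41.152542 + 2.355932·24 = 15.389831

15.390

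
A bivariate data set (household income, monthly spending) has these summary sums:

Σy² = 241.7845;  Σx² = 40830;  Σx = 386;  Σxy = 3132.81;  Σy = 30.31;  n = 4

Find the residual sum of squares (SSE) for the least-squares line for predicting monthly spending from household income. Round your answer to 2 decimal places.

0.04

Sxx = Σx² − (Σx)²/n = 40830 − 37249 = 3581
Sxy = Σxy − (Σx)(Σy)/n = 3132.81 − 2924.915 = 207.895
Syy = Σy² − (Σy)²/n = 241.7845 − 229.674025 = 12.110475
b = Sxy/Sxx = 207.895/3581 = 0.058055
SSE = Syy − b·Sxy = 12.110475 − 0.058055·207.895 = 0.041128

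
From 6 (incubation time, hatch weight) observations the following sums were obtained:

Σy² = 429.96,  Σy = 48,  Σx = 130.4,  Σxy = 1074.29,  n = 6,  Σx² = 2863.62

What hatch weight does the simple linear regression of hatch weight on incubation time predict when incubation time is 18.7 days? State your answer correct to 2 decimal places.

4.81

Sxx = Σx² − (Σx)²/n = 2863.62 − 2834.026667 = 29.593333
Sxy = Σxy − (Σx)(Σy)/n = 1074.29 − 1043.2 = 31.09
b = Sxy/Sxx = 31.09/29.593333 = 1.050574
a = ȳ − b·x̄ = 8 − 1.050574·21.733333 = -14.832485
ŷ(18.7) = a + b·18.7 = -14.832485 + 1.050574·18.7 = 4.813257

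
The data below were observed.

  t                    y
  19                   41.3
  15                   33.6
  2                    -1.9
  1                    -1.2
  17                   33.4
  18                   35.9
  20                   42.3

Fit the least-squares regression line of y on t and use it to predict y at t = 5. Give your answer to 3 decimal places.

n = 7, Σx = 92, Σy = 183.4, Σxy = 3343.7, Σx² = 1604
Sxx = Σx² − (Σx)²/n = 1604 − 1209.142857 = 394.857143
Sxy = Σxy − (Σx)(Σy)/n = 3343.7 − 2410.4 = 933.3
b = Sxy/Sxx = 933.3/394.857143 = 2.363640
a = ȳ − b·x̄ = 26.2 − 2.363640·13.142857 = -4.864978
ŷ(5) = a + b·5 = -4.864978 + 2.363640·5 = 6.953220

6.953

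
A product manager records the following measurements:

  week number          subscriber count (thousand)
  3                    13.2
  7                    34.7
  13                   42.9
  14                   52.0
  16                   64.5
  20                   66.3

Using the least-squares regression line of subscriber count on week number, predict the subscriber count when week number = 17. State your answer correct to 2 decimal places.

60.73

n = 6, Σx = 73, Σy = 273.6, Σxy = 3926.2, Σx² = 1079
Sxx = Σx² − (Σx)²/n = 1079 − 888.166667 = 190.833333
Sxy = Σxy − (Σx)(Σy)/n = 3926.2 − 3328.8 = 597.4
b = Sxy/Sxx = 597.4/190.833333 = 3.130480
a = ȳ − b·x̄ = 45.6 − 3.130480·12.166667 = 7.512489
ŷ(17) = a + b·17 = 7.512489 + 3.130480·17 = 60.730655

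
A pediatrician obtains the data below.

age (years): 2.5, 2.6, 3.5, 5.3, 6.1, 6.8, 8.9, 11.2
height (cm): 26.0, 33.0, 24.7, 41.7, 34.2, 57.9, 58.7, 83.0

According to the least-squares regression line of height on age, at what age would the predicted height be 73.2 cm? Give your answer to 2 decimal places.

n = 8, Σx = 46.9, Σy = 359.2, Σxy = 2512.63, Σx² = 341.45
Sxx = Σx² − (Σx)²/n = 341.45 − 274.95125 = 66.49875
Sxy = Σxy − (Σx)(Σy)/n = 2512.63 − 2105.81 = 406.82
b = Sxy/Sxx = 406.82/66.49875 = 6.117709
a = ȳ − b·x̄ = 44.9 − 6.117709·5.8625 = 9.034931
Set a + b·x = 73.2: x = (73.2 − 9.034931) / 6.117709 = 10.488415

10.49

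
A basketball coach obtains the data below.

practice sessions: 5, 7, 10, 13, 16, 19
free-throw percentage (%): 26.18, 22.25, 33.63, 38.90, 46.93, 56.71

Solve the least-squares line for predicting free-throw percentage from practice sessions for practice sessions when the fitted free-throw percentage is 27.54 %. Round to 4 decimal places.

n = 6, Σx = 70, Σy = 224.6, Σxy = 2957.02, Σx² = 960
Sxx = Σx² − (Σx)²/n = 960 − 816.666667 = 143.333333
Sxy = Σxy − (Σx)(Σy)/n = 2957.02 − 2620.333333 = 336.686667
b = Sxy/Sxx = 336.686667/143.333333 = 2.348977
a = ȳ − b·x̄ = 37.433333 − 2.348977·11.666667 = 10.028605
Set a + b·x = 27.54: x = (27.54 − 10.028605) / 2.348977 = 7.454904

7.4549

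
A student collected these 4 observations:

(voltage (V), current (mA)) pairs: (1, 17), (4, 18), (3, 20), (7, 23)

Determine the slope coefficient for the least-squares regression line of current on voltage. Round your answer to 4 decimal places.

n = 4, Σx = 15, Σy = 78, Σxy = 310, Σx² = 75
Sxx = Σx² − (Σx)²/n = 75 − 56.25 = 18.75
Sxy = Σxy − (Σx)(Σy)/n = 310 − 292.5 = 17.5
b = Sxy/Sxx = 17.5/18.75 = 0.933333

0.9333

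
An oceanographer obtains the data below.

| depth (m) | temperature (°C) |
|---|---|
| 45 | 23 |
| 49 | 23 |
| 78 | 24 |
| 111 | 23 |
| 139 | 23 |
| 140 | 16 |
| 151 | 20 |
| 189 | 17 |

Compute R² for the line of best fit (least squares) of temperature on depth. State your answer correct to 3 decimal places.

0.512

n = 8, Σx = 902, Σy = 169, Σxy = 18257, Σx² = 120274, Σy² = 3637
Sxx = Σx² − (Σx)²/n = 120274 − 101700.5 = 18573.5
Sxy = Σxy − (Σx)(Σy)/n = 18257 − 19054.75 = -797.75
Syy = Σy² − (Σy)²/n = 3637 − 3570.125 = 66.875
R² = Sxy²/(Sxx·Syy) = (-797.75)²/(18573.5·66.875) = 0.512361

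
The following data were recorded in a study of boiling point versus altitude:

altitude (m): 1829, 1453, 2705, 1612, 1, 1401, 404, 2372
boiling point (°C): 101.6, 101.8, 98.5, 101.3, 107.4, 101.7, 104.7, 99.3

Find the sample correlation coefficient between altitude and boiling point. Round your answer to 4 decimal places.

-0.9815

n = 8, Σx = 11777, Σy = 816.3, Σxy = 1183907.4, Σx² = 23124421, Σy² = 83349.97
Sxx = Σx² − (Σx)²/n = 23124421 − 17337216.125 = 5787204.875
Sxy = Σxy − (Σx)(Σy)/n = 1183907.4 − 1201695.6375 = -17788.2375
Syy = Σy² − (Σy)²/n = 83349.97 − 83293.21125 = 56.75875
r = Sxy/√(Sxx·Syy) = -17788.2375/√(328474514.698906) = -17788.2375/18123.865887 = -0.981481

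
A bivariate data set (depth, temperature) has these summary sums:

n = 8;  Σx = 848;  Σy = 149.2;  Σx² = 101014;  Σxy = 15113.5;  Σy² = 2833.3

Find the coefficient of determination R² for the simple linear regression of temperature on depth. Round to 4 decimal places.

Sxx = Σx² − (Σx)²/n = 101014 − 89888 = 11126
Sxy = Σxy − (Σx)(Σy)/n = 15113.5 − 15815.2 = -701.7
Syy = Σy² − (Σy)²/n = 2833.3 − 2782.58 = 50.72
R² = Sxy²/(Sxx·Syy) = (-701.7)²/(11126·50.72) = 0.872539

0.8725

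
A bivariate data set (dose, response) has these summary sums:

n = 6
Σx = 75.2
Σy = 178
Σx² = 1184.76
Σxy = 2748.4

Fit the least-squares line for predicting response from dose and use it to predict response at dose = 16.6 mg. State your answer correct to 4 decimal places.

38.3533

Sxx = Σx² − (Σx)²/n = 1184.76 − 942.506667 = 242.253333
Sxy = Σxy − (Σx)(Σy)/n = 2748.4 − 2230.933333 = 517.466667
b = Sxy/Sxx = 517.466667/242.253333 = 2.136056
a = ȳ − b·x̄ = 29.666667 − 2.136056·12.533333 = 2.894766
ŷ(16.6) = a + b·16.6 = 2.894766 + 2.136056·16.6 = 38.353294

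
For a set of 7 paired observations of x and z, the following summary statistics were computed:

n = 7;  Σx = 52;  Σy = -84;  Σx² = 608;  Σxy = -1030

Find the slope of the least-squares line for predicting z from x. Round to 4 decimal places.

Sxx = Σx² − (Σx)²/n = 608 − 386.285714 = 221.714286
Sxy = Σxy − (Σx)(Σy)/n = -1030 − (-624) = -406
b = Sxy/Sxx = -406/221.714286 = -1.831186

-1.8312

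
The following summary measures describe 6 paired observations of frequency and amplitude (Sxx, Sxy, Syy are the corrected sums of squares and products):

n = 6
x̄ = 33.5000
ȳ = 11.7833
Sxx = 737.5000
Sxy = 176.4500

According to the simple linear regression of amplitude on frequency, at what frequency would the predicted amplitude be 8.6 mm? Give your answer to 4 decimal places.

b = Sxy/Sxx = 176.45/737.5 = 0.239254
a = ȳ − b·x̄ = 11.7833 − 0.239254·33.5 = 3.768283
Set a + b·x = 8.6: x = (8.6 − 3.768283) / 0.239254 = 20.194906

20.1949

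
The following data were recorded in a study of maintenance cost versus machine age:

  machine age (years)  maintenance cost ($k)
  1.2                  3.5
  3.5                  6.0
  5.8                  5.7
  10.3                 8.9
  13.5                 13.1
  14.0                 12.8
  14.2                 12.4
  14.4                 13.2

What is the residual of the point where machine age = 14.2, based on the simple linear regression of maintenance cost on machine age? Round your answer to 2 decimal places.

-0.36

n = 8, Σx = 76.9, Σy = 75.6, Σxy = 872.14, Σx² = 940.67
Sxx = Σx² − (Σx)²/n = 940.67 − 739.20125 = 201.46875
Sxy = Σxy − (Σx)(Σy)/n = 872.14 − 726.705 = 145.435
b = Sxy/Sxx = 145.435/201.46875 = 0.721874
a = ȳ − b·x̄ = 9.45 − 0.721874·9.6125 = 2.510989
ŷ(14.2) = 2.510989 + 0.721874·14.2 = 12.761596
residual = y − ŷ = 12.4 − 12.761596 = -0.361596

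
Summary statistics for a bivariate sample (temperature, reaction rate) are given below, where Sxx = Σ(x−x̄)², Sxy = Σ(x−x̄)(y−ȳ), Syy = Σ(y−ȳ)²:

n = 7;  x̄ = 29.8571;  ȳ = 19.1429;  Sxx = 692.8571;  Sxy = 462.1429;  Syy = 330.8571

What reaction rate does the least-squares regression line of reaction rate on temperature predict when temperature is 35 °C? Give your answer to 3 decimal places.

22.573

b = Sxy/Sxx = 462.1429/692.8571 = 0.667010
a = ȳ − b·x̄ = 19.1429 − 0.667010·29.8571 = -0.772097
ŷ(35) = a + b·35 = -0.772097 + 0.667010·35 = 22.573268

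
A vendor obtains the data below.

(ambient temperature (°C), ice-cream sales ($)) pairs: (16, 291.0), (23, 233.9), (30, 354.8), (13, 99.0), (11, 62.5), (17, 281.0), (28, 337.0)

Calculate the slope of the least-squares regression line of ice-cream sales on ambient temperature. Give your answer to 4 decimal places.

n = 7, Σx = 138, Σy = 1659.2, Σxy = 36867.2, Σx² = 3048
Sxx = Σx² − (Σx)²/n = 3048 − 2720.571429 = 327.428571
Sxy = Σxy − (Σx)(Σy)/n = 36867.2 − 32709.942857 = 4157.257143
b = Sxy/Sxx = 4157.257143/327.428571 = 12.696684

12.6967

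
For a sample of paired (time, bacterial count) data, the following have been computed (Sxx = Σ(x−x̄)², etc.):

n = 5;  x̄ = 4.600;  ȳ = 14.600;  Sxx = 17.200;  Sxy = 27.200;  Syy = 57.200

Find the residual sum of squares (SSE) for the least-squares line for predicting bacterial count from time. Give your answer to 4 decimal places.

14.1860

b = Sxy/Sxx = 27.2/17.2 = 1.581395
SSE = Syy − b·Sxy = 57.2 − 1.581395·27.2 = 14.186047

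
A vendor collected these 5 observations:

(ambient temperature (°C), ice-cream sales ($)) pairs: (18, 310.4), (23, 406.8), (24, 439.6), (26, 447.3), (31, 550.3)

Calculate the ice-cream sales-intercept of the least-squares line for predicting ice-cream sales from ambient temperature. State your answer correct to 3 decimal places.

n = 5, Σx = 122, Σy = 2154.4, Σxy = 54183.1, Σx² = 3066
Sxx = Σx² − (Σx)²/n = 3066 − 2976.8 = 89.2
Sxy = Σxy − (Σx)(Σy)/n = 54183.1 − 52567.36 = 1615.74
b = Sxy/Sxx = 1615.74/89.2 = 18.113677
a = ȳ − b·x̄ = 430.88 − 18.113677·24.4 = -11.093722

-11.094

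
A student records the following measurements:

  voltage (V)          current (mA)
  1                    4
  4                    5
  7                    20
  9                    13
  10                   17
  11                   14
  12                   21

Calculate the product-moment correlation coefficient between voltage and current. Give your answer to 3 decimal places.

0.816

n = 7, Σx = 54, Σy = 94, Σxy = 857, Σx² = 512, Σy² = 1536
Sxx = Σx² − (Σx)²/n = 512 − 416.571429 = 95.428571
Sxy = Σxy − (Σx)(Σy)/n = 857 − 725.142857 = 131.857143
Syy = Σy² − (Σy)²/n = 1536 − 1262.285714 = 273.714286
r = Sxy/√(Sxx·Syy) = 131.857143/√(26120.163265) = 131.857143/161.617336 = 0.815860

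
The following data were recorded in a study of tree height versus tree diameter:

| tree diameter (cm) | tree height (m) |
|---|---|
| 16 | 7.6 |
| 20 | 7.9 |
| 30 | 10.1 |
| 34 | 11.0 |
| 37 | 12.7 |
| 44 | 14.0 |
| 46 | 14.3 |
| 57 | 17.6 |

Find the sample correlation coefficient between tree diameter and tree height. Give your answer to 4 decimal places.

0.9930

n = 8, Σx = 284, Σy = 95.2, Σxy = 3703.5, Σx² = 11382, Σy² = 1214.72
Sxx = Σx² − (Σx)²/n = 11382 − 10082 = 1300
Sxy = Σxy − (Σx)(Σy)/n = 3703.5 − 3379.6 = 323.9
Syy = Σy² − (Σy)²/n = 1214.72 − 1132.88 = 81.84
r = Sxy/√(Sxx·Syy) = 323.9/√(106392) = 323.9/326.177866 = 0.993016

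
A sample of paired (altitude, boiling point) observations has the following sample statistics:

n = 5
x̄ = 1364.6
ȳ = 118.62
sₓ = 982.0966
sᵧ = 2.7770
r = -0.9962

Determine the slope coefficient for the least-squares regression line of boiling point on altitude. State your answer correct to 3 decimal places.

b = r · sᵧ/sₓ = -0.9962 · 2.777/982.0966 = -0.002817

-0.003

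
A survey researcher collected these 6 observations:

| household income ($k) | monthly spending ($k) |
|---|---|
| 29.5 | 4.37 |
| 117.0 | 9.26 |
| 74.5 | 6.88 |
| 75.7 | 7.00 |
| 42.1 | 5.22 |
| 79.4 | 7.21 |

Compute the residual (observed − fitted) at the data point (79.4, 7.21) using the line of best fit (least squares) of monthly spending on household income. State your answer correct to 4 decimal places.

0.0179

n = 6, Σx = 418.2, Σy = 39.94, Σxy = 3047.031, Σx² = 33916.76
Sxx = Σx² − (Σx)²/n = 33916.76 − 29148.54 = 4768.22
Sxy = Σxy − (Σx)(Σy)/n = 3047.031 − 2783.818 = 263.213
b = Sxy/Sxx = 263.213/4768.22 = 0.055202
a = ȳ − b·x̄ = 6.656667 − 0.055202·69.7 = 2.809121
ŷ(79.4) = 2.809121 + 0.055202·79.4 = 7.192121
residual = y − ŷ = 7.21 − 7.192121 = 0.017879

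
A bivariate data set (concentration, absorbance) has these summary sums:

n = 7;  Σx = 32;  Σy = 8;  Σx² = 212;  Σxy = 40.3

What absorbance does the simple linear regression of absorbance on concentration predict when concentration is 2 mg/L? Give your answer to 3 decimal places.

Sxx = Σx² − (Σx)²/n = 212 − 146.285714 = 65.714286
Sxy = Σxy − (Σx)(Σy)/n = 40.3 − 36.571429 = 3.728571
b = Sxy/Sxx = 3.728571/65.714286 = 0.056739
a = ȳ − b·x̄ = 1.142857 − 0.056739·4.571429 = 0.883478
ŷ(2) = a + b·2 = 0.883478 + 0.056739·2 = 0.996957

0.997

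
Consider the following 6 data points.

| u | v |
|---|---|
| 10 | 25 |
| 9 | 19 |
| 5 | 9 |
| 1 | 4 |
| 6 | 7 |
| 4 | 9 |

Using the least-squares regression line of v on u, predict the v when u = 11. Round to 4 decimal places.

n = 6, Σx = 35, Σy = 73, Σxy = 548, Σx² = 259
Sxx = Σx² − (Σx)²/n = 259 − 204.166667 = 54.833333
Sxy = Σxy − (Σx)(Σy)/n = 548 − 425.833333 = 122.166667
b = Sxy/Sxx = 122.166667/54.833333 = 2.227964
a = ȳ − b·x̄ = 12.166667 − 2.227964·5.833333 = -0.829787
ŷ(11) = a + b·11 = -0.829787 + 2.227964·11 = 23.677812

23.6778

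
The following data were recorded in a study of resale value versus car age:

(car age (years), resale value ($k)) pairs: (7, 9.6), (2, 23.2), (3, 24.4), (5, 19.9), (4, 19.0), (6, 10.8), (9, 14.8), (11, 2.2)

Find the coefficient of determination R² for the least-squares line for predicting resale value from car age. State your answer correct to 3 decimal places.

n = 8, Σx = 47, Σy = 123.9, Σxy = 584.5, Σx² = 341, Σy² = 2323.29
Sxx = Σx² − (Σx)²/n = 341 − 276.125 = 64.875
Sxy = Σxy − (Σx)(Σy)/n = 584.5 − 727.9125 = -143.4125
Syy = Σy² − (Σy)²/n = 2323.29 − 1918.90125 = 404.38875
R² = Sxy²/(Sxx·Syy) = (-143.4125)²/(64.875·404.38875) = 0.783967

0.784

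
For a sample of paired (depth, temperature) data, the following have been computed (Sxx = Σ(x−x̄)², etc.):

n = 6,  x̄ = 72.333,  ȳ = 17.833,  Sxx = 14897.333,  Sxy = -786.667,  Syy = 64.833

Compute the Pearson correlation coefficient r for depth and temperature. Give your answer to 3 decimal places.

-0.800

r = Sxy/√(Sxx·Syy) = -786.667/√(965838.790389) = -786.667/982.770976 = -0.800458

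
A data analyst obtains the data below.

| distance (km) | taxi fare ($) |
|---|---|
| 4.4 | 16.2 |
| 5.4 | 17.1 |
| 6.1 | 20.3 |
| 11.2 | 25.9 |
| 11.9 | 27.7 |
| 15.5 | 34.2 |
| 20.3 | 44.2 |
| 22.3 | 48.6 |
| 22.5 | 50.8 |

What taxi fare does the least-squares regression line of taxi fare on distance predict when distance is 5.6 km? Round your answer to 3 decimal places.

17.474

n = 9, Σx = 119.6, Σy = 285, Σxy = 4561.3, Σx² = 2008.66
Sxx = Σx² − (Σx)²/n = 2008.66 − 1589.351111 = 419.308889
Sxy = Σxy − (Σx)(Σy)/n = 4561.3 − 3787.333333 = 773.966667
b = Sxy/Sxx = 773.966667/419.308889 = 1.845815
a = ȳ − b·x̄ = 31.666667 − 1.845815·13.288889 = 7.137835
ŷ(5.6) = a + b·5.6 = 7.137835 + 1.845815·5.6 = 17.474400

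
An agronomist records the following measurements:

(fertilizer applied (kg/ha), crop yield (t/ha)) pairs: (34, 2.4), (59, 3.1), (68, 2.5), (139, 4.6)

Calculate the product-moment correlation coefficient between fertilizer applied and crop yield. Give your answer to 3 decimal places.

n = 4, Σx = 300, Σy = 12.6, Σxy = 1073.9, Σx² = 28582, Σy² = 42.78
Sxx = Σx² − (Σx)²/n = 28582 − 22500 = 6082
Sxy = Σxy − (Σx)(Σy)/n = 1073.9 − 945 = 128.9
Syy = Σy² − (Σy)²/n = 42.78 − 39.69 = 3.09
r = Sxy/√(Sxx·Syy) = 128.9/√(18793.38) = 128.9/137.088949 = 0.940265

0.940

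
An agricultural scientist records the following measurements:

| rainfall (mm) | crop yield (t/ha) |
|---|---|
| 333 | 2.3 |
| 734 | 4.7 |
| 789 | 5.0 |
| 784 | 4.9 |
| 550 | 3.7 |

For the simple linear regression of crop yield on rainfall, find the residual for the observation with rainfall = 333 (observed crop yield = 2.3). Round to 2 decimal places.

-0.05

n = 5, Σx = 3190, Σy = 20.6, Σxy = 14037.3, Σx² = 2189322
Sxx = Σx² − (Σx)²/n = 2189322 − 2035220 = 154102
Sxy = Σxy − (Σx)(Σy)/n = 14037.3 − 13142.8 = 894.5
b = Sxy/Sxx = 894.5/154102 = 0.005805
a = ȳ − b·x̄ = 4.12 − 0.005805·638 = 0.416667
ŷ(333) = 0.416667 + 0.005805·333 = 2.349598
residual = y − ŷ = 2.3 − 2.349598 = -0.049598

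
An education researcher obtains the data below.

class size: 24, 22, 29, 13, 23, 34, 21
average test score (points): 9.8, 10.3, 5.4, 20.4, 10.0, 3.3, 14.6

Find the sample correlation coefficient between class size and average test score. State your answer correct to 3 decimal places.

n = 7, Σx = 166, Σy = 73.8, Σxy = 1532.4, Σx² = 4196, Σy² = 971.5
Sxx = Σx² − (Σx)²/n = 4196 − 3936.571429 = 259.428571
Sxy = Σxy − (Σx)(Σy)/n = 1532.4 − 1750.114286 = -217.714286
Syy = Σy² − (Σy)²/n = 971.5 − 778.062857 = 193.437143
r = Sxy/√(Sxx·Syy) = -217.714286/√(50183.121633) = -217.714286/224.015896 = -0.971870

-0.972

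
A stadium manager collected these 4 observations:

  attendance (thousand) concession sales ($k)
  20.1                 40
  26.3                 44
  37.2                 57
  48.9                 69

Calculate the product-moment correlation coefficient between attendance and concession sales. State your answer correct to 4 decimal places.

0.9970

n = 4, Σx = 132.5, Σy = 210, Σxy = 7455.7, Σx² = 4870.75, Σy² = 11546
Sxx = Σx² − (Σx)²/n = 4870.75 − 4389.0625 = 481.6875
Sxy = Σxy − (Σx)(Σy)/n = 7455.7 − 6956.25 = 499.45
Syy = Σy² − (Σy)²/n = 11546 − 11025 = 521
r = Sxy/√(Sxx·Syy) = 499.45/√(250959.1875) = 499.45/500.958269 = 0.996989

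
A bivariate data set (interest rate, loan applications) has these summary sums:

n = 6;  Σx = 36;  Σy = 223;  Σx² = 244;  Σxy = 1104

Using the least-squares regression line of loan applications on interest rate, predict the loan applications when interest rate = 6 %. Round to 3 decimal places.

Sxx = Σx² − (Σx)²/n = 244 − 216 = 28
Sxy = Σxy − (Σx)(Σy)/n = 1104 − 1338 = -234
b = Sxy/Sxx = -234/28 = -8.357143
a = ȳ − b·x̄ = 37.166667 − (-8.357143)·6 = 87.309524
ŷ(6) = a + b·6 = 87.309524 + (-8.357143)·6 = 37.166667

37.167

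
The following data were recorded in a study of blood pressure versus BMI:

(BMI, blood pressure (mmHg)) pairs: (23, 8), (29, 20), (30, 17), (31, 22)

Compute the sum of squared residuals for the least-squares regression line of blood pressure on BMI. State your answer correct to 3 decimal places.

11.510

n = 4, Σx = 113, Σy = 67, Σxy = 1956, Σx² = 3231, Σy² = 1237
Sxx = Σx² − (Σx)²/n = 3231 − 3192.25 = 38.75
Sxy = Σxy − (Σx)(Σy)/n = 1956 − 1892.75 = 63.25
Syy = Σy² − (Σy)²/n = 1237 − 1122.25 = 114.75
b = Sxy/Sxx = 63.25/38.75 = 1.632258
SSE = Syy − b·Sxy = 114.75 − 1.632258·63.25 = 11.509677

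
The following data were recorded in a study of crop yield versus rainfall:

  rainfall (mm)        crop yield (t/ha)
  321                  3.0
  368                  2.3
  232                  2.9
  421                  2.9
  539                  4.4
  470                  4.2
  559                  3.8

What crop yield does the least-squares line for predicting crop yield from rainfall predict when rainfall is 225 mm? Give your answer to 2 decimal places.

2.44

n = 7, Σx = 2910, Σy = 23.5, Σxy = 10172.9, Σx² = 1293432
Sxx = Σx² − (Σx)²/n = 1293432 − 1209728.571429 = 83703.428571
Sxy = Σxy − (Σx)(Σy)/n = 10172.9 − 9769.285714 = 403.614286
b = Sxy/Sxx = 403.614286/83703.428571 = 0.004822
a = ȳ − b·x̄ = 3.357143 − 0.004822·415.714286 = 1.352587
ŷ(225) = a + b·225 = 1.352587 + 0.004822·225 = 2.437527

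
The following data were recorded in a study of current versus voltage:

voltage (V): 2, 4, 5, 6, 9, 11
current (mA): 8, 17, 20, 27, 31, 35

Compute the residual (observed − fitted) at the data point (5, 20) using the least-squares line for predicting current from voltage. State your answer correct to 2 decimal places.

n = 6, Σx = 37, Σy = 138, Σxy = 1010, Σx² = 283
Sxx = Σx² − (Σx)²/n = 283 − 228.166667 = 54.833333
Sxy = Σxy − (Σx)(Σy)/n = 1010 − 851 = 159
b = Sxy/Sxx = 159/54.833333 = 2.899696
a = ȳ − b·x̄ = 23 − 2.899696·6.166667 = 5.118541
ŷ(5) = 5.118541 + 2.899696·5 = 19.617021
residual = y − ŷ = 20 − 19.617021 = 0.382979

0.38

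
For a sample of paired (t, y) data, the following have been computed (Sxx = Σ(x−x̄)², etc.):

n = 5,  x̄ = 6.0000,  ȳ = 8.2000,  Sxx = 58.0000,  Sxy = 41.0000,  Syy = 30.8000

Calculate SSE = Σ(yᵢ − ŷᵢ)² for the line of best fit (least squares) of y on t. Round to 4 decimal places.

b = Sxy/Sxx = 41/58 = 0.706897
SSE = Syy − b·Sxy = 30.8 − 0.706897·41 = 1.817241

1.8172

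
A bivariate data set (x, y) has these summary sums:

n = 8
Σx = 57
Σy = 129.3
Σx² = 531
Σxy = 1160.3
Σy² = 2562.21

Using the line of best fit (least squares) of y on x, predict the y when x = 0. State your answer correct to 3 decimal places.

Sxx = Σx² − (Σx)²/n = 531 − 406.125 = 124.875
Sxy = Σxy − (Σx)(Σy)/n = 1160.3 − 921.2625 = 239.0375
b = Sxy/Sxx = 239.0375/124.875 = 1.914214
a = ȳ − b·x̄ = 16.1625 − 1.914214·7.125 = 2.523724
ŷ(0) = a + b·0 = 2.523724 + 1.914214·0 = 2.523724

2.524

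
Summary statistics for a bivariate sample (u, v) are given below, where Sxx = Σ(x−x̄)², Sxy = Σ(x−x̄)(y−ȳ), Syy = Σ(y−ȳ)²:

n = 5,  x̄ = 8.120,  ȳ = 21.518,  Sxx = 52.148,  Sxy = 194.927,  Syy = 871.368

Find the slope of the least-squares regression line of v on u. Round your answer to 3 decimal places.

3.738

b = Sxy/Sxx = 194.927/52.148 = 3.737957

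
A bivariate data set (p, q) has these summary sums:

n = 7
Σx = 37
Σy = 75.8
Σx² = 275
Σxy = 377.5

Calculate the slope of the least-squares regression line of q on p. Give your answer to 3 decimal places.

Sxx = Σx² − (Σx)²/n = 275 − 195.571429 = 79.428571
Sxy = Σxy − (Σx)(Σy)/n = 377.5 − 400.657143 = -23.157143
b = Sxy/Sxx = -23.157143/79.428571 = -0.291547

-0.292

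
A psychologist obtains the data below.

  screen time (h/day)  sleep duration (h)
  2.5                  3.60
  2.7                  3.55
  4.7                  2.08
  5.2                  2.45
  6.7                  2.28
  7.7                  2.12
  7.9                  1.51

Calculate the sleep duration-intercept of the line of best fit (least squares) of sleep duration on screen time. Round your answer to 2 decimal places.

n = 7, Σx = 37.4, Σy = 17.59, Σxy = 84.63, Σx² = 229.26
Sxx = Σx² − (Σx)²/n = 229.26 − 199.822857 = 29.437143
Sxy = Σxy − (Σx)(Σy)/n = 84.63 − 93.980857 = -9.350857
b = Sxy/Sxx = -9.350857/29.437143 = -0.317655
a = ȳ − b·x̄ = 2.512857 − (-0.317655)·5.342857 = 4.210043

4.21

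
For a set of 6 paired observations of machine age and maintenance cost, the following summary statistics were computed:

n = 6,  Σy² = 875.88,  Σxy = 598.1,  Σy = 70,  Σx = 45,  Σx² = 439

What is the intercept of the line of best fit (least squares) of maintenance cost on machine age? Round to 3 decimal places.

6.265

Sxx = Σx² − (Σx)²/n = 439 − 337.5 = 101.5
Sxy = Σxy − (Σx)(Σy)/n = 598.1 − 525 = 73.1
b = Sxy/Sxx = 73.1/101.5 = 0.720197
a = ȳ − b·x̄ = 11.666667 − 0.720197·7.5 = 6.265189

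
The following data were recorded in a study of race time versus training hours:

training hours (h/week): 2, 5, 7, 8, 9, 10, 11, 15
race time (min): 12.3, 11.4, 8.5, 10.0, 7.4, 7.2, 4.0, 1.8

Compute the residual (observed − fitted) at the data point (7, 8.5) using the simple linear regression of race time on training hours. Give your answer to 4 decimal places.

n = 8, Σx = 67, Σy = 62.6, Σxy = 430.7, Σx² = 669
Sxx = Σx² − (Σx)²/n = 669 − 561.125 = 107.875
Sxy = Σxy − (Σx)(Σy)/n = 430.7 − 524.275 = -93.575
b = Sxy/Sxx = -93.575/107.875 = -0.867439
a = ȳ − b·x̄ = 7.825 − (-0.867439)·8.375 = 15.089803
ŷ(7) = 15.089803 + (-0.867439)·7 = 9.017729
residual = y − ŷ = 8.5 − 9.017729 = -0.517729

-0.5177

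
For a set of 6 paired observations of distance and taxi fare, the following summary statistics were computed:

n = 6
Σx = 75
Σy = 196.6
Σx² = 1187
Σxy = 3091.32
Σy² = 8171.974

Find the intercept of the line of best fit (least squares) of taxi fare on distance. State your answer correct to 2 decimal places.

1.01

Sxx = Σx² − (Σx)²/n = 1187 − 937.5 = 249.5
Sxy = Σxy − (Σx)(Σy)/n = 3091.32 − 2457.5 = 633.82
b = Sxy/Sxx = 633.82/249.5 = 2.540361
a = ȳ − b·x̄ = 32.766667 − 2.540361·12.5 = 1.012158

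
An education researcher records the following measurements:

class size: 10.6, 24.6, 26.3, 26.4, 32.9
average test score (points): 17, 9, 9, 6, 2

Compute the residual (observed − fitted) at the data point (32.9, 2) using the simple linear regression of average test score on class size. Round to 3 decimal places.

-0.892

n = 5, Σx = 120.8, Σy = 43, Σxy = 862.5, Σx² = 3188.58
Sxx = Σx² − (Σx)²/n = 3188.58 − 2918.528 = 270.052
Sxy = Σxy − (Σx)(Σy)/n = 862.5 − 1038.88 = -176.38
b = Sxy/Sxx = -176.38/270.052 = -0.653133
a = ȳ − b·x̄ = 8.6 − (-0.653133)·24.16 = 24.379705
ŷ(32.9) = 24.379705 + (-0.653133)·32.9 = 2.891613
residual = y − ŷ = 2 − 2.891613 = -0.891613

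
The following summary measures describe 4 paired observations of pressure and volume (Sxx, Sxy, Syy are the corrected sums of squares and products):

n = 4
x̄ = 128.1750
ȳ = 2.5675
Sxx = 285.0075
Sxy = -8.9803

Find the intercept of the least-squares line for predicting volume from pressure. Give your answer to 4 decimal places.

b = Sxy/Sxx = -8.9803/285.0075 = -0.031509
a = ȳ − b·x̄ = 2.5675 − (-0.031509)·128.175 = 6.606165

6.6062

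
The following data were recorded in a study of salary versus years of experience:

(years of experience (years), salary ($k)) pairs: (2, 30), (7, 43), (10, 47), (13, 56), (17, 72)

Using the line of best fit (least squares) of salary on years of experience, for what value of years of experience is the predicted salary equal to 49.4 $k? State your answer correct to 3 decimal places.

9.726

n = 5, Σx = 49, Σy = 248, Σxy = 2783, Σx² = 611
Sxx = Σx² − (Σx)²/n = 611 − 480.2 = 130.8
Sxy = Σxy − (Σx)(Σy)/n = 2783 − 2430.4 = 352.6
b = Sxy/Sxx = 352.6/130.8 = 2.695719
a = ȳ − b·x̄ = 49.6 − 2.695719·9.8 = 23.181957
Set a + b·x = 49.4: x = (49.4 − 23.181957) / 2.695719 = 9.725808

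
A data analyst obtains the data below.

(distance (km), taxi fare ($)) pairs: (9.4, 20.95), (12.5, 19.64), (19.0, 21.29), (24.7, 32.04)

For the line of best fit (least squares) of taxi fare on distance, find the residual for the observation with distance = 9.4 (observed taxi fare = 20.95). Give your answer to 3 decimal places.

n = 4, Σx = 65.6, Σy = 93.92, Σxy = 1638.328, Σx² = 1215.7
Sxx = Σx² − (Σx)²/n = 1215.7 − 1075.84 = 139.86
Sxy = Σxy − (Σx)(Σy)/n = 1638.328 − 1540.288 = 98.04
b = Sxy/Sxx = 98.04/139.86 = 0.700987
a = ȳ − b·x̄ = 23.48 − 0.700987·16.4 = 11.983818
ŷ(9.4) = 11.983818 + 0.700987·9.4 = 18.573093
residual = y − ŷ = 20.95 − 18.573093 = 2.376907

2.377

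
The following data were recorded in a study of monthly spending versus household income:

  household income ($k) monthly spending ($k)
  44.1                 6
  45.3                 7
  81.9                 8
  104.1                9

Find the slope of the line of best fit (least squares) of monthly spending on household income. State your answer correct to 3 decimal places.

n = 4, Σx = 275.4, Σy = 30, Σxy = 2173.8, Σx² = 21541.32
Sxx = Σx² − (Σx)²/n = 21541.32 − 18961.29 = 2580.03
Sxy = Σxy − (Σx)(Σy)/n = 2173.8 − 2065.5 = 108.3
b = Sxy/Sxx = 108.3/2580.03 = 0.041976

0.042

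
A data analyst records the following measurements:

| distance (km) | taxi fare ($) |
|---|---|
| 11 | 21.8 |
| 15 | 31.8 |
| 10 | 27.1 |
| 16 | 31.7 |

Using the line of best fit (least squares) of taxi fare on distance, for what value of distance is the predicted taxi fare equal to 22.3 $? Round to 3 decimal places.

8.538

n = 4, Σx = 52, Σy = 112.4, Σxy = 1495, Σx² = 702
Sxx = Σx² − (Σx)²/n = 702 − 676 = 26
Sxy = Σxy − (Σx)(Σy)/n = 1495 − 1461.2 = 33.8
b = Sxy/Sxx = 33.8/26 = 1.3
a = ȳ − b·x̄ = 28.1 − 1.3·13 = 11.2
Set a + b·x = 22.3: x = (22.3 − 11.2) / 1.3 = 8.538462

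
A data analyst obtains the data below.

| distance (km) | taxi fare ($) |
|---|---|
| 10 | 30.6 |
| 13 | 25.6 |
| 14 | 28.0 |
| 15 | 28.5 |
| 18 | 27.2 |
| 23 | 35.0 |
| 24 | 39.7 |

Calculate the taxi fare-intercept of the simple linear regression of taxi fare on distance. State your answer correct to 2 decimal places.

n = 7, Σx = 117, Σy = 214.6, Σxy = 3705.7, Σx² = 2119
Sxx = Σx² − (Σx)²/n = 2119 − 1955.571429 = 163.428571
Sxy = Σxy − (Σx)(Σy)/n = 3705.7 − 3586.885714 = 118.814286
b = Sxy/Sxx = 118.814286/163.428571 = 0.727010
a = ȳ − b·x̄ = 30.657143 − 0.727010·16.714286 = 18.505682

18.51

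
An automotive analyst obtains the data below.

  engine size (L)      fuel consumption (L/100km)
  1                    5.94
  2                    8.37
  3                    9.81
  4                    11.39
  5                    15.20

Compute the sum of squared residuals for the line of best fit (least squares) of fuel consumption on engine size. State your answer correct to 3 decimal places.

1.651

n = 5, Σx = 15, Σy = 50.71, Σxy = 173.67, Σx² = 55, Σy² = 562.3487
Sxx = Σx² − (Σx)²/n = 55 − 45 = 10
Sxy = Σxy − (Σx)(Σy)/n = 173.67 − 152.13 = 21.54
Syy = Σy² − (Σy)²/n = 562.3487 − 514.30082 = 48.04788
b = Sxy/Sxx = 21.54/10 = 2.154
SSE = Syy − b·Sxy = 48.04788 − 2.154·21.54 = 1.65072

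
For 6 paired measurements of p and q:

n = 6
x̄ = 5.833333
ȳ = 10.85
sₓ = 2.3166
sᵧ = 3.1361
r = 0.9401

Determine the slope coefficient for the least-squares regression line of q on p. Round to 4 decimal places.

b = r · sᵧ/sₓ = 0.9401 · 3.1361/2.3166 = 1.272661

1.2727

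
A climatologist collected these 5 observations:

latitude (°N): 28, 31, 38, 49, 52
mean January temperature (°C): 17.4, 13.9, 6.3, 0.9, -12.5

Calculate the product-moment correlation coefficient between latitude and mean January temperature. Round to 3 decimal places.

n = 5, Σx = 198, Σy = 26, Σxy = 551.6, Σx² = 8294, Σy² = 692.72
Sxx = Σx² − (Σx)²/n = 8294 − 7840.8 = 453.2
Sxy = Σxy − (Σx)(Σy)/n = 551.6 − 1029.6 = -478
Syy = Σy² − (Σy)²/n = 692.72 − 135.2 = 557.52
r = Sxy/√(Sxx·Syy) = -478/√(252668.064) = -478/502.660983 = -0.950939

-0.951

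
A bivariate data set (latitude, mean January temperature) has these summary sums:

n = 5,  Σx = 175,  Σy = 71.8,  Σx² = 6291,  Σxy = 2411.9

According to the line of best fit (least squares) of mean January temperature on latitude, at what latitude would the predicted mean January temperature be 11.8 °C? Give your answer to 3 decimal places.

Sxx = Σx² − (Σx)²/n = 6291 − 6125 = 166
Sxy = Σxy − (Σx)(Σy)/n = 2411.9 − 2513 = -101.1
b = Sxy/Sxx = -101.1/166 = -0.609036
a = ȳ − b·x̄ = 14.36 − (-0.609036)·35 = 35.676265
Set a + b·x = 11.8: x = (11.8 − 35.676265) / (-0.609036) = 39.203363

39.203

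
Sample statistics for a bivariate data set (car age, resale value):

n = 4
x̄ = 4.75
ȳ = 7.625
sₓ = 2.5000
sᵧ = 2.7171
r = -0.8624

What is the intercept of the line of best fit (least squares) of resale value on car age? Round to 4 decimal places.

12.0771

b = r · sᵧ/sₓ = -0.8624 · 2.7171/2.5 = -0.937291
a = ȳ − b·x̄ = 7.625 − (-0.937291)·4.75 = 12.077131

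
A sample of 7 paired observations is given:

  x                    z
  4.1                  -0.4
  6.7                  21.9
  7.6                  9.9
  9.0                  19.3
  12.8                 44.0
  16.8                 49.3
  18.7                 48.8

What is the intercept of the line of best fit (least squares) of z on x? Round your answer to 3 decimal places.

n = 7, Σx = 75.7, Σy = 192.8, Σxy = 2698.03, Σx² = 996.23
Sxx = Σx² − (Σx)²/n = 996.23 − 818.641429 = 177.588571
Sxy = Σxy − (Σx)(Σy)/n = 2698.03 − 2084.994286 = 613.035714
b = Sxy/Sxx = 613.035714/177.588571 = 3.452000
a = ȳ − b·x̄ = 27.542857 − 3.452000·10.814286 = -9.788055

-9.788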